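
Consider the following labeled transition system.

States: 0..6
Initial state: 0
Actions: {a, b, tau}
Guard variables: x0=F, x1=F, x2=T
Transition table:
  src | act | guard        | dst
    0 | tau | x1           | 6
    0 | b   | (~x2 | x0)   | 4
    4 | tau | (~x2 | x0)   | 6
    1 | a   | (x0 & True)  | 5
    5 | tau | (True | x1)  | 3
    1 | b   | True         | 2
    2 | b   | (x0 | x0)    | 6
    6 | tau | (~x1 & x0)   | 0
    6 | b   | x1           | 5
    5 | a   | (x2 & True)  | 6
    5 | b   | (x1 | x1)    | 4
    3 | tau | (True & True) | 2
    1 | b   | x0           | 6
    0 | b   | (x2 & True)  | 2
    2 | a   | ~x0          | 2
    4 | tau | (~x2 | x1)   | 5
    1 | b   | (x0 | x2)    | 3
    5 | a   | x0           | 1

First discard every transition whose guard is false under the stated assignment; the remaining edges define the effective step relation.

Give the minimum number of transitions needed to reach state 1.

Answer: UNREACHABLE

Analysis:
Layered search for 1:
  L0 = {0}
  L1 = {2}
1 never appears.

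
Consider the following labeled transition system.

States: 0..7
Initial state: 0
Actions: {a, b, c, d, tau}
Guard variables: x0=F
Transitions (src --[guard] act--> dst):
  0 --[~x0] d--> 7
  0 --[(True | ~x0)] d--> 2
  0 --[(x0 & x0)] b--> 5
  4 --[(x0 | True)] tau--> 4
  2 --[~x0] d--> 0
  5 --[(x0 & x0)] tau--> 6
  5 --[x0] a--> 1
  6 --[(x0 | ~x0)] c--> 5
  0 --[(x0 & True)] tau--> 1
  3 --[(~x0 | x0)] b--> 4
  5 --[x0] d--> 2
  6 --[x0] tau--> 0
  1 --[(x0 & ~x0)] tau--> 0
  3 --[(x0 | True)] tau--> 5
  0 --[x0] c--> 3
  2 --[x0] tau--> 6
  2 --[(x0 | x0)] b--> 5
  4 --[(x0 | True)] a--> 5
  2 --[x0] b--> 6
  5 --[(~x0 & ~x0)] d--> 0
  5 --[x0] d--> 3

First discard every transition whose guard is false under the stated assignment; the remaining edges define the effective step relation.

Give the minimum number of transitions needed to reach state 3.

Answer: UNREACHABLE

Working:
BFS to 3:
  L0 = {0}
  L1 = {2,7}
3 never appears.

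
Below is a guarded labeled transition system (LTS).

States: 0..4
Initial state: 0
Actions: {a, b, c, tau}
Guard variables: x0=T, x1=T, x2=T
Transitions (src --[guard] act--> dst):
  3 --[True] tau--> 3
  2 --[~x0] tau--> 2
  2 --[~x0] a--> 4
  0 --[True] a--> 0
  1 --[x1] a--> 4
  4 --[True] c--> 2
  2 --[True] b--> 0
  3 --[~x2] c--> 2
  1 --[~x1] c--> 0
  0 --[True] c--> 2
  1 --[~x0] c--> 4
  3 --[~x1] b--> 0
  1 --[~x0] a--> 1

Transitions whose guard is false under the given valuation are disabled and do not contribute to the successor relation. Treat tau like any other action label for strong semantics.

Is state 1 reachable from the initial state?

6 transition(s) survive guard evaluation.
Layer 0: {0}
Layer 1: {2}  total {0,2}
Reach set: {0,2}

Answer: UNREACHABLE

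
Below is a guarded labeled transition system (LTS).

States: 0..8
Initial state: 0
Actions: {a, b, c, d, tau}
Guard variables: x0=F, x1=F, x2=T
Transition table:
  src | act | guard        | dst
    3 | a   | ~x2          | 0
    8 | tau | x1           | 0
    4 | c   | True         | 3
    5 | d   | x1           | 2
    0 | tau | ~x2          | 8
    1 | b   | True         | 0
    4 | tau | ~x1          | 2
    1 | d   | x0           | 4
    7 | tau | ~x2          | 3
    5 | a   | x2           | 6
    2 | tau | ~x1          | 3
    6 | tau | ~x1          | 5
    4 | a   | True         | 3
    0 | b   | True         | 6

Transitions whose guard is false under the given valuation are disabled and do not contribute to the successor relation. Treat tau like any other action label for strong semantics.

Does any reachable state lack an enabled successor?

R = {0,5,6}
  0: b→6  [deg 1]
  5: a→6  [deg 1]
  6: tau→5  [deg 1]

Answer: DEADLOCK-FREE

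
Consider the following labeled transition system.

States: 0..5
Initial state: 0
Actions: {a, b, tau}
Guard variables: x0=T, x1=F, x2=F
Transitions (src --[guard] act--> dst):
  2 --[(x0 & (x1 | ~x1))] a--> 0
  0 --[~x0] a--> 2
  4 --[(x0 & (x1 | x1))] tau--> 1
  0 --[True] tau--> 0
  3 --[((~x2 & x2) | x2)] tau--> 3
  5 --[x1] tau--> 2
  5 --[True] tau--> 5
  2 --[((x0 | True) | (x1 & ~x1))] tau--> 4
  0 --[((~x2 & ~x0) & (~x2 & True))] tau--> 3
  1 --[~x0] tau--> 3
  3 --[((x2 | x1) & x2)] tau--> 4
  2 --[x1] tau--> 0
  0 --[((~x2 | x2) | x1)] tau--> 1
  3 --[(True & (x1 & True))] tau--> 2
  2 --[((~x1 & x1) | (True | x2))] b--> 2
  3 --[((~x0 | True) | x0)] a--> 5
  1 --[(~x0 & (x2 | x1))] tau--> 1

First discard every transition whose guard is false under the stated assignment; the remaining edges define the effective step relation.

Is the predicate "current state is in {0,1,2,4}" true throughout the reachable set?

Safe = {0,1,2,4}
Reachable = {0,1}
  0: safe
  1: safe

Answer: INVARIANT HOLDS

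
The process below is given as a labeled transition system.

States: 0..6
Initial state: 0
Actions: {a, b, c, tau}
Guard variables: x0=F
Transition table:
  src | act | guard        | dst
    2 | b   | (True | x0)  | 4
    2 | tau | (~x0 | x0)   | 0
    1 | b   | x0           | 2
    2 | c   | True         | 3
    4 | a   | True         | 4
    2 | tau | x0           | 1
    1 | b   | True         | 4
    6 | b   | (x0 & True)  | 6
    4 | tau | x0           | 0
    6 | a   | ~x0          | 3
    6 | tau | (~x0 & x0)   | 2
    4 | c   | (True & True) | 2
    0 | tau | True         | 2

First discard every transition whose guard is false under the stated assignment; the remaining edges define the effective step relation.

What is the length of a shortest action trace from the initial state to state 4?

Breadth-first toward 4:
  Layer 0: {0}
  Layer 1: {2}
  Layer 2: {3,4}
depth(4)=2, e.g. tau·b

Answer: 2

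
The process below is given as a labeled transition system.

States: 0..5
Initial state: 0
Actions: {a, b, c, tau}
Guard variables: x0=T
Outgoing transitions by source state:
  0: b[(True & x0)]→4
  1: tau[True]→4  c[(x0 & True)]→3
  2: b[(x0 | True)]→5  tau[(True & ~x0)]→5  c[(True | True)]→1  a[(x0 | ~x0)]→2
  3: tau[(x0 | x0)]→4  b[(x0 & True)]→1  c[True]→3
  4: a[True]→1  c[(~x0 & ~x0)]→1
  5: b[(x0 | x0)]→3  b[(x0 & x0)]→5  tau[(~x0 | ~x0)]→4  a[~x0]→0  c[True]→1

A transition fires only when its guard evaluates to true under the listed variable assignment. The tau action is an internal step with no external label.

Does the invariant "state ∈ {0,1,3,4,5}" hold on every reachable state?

Safe = {0,1,3,4,5}
R = {0,1,3,4}
  0: ok
  1: ok
  3: ok
  4: ok

Answer: INVARIANT HOLDS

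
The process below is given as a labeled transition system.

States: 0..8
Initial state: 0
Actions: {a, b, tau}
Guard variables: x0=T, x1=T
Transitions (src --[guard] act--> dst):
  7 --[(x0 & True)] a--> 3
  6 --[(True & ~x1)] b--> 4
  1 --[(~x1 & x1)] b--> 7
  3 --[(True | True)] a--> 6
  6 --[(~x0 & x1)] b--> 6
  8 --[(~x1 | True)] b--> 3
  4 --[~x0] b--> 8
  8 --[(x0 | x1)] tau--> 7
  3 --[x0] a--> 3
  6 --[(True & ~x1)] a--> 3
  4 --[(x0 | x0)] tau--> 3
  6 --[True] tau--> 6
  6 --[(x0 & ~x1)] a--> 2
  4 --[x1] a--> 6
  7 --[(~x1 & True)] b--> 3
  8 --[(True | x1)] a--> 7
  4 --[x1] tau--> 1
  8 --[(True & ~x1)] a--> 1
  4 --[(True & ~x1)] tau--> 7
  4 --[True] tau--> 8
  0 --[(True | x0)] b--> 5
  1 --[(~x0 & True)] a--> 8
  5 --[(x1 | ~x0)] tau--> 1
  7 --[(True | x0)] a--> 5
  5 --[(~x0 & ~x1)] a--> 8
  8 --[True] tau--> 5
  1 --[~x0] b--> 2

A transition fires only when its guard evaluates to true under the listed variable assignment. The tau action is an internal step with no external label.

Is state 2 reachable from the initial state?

15 transition(s) survive guard evaluation.
depth 0: {0}
depth 1: {5}  total {0,5}
depth 2: {1}  total {0,1,5}
Reach set: {0,1,5}

Answer: UNREACHABLE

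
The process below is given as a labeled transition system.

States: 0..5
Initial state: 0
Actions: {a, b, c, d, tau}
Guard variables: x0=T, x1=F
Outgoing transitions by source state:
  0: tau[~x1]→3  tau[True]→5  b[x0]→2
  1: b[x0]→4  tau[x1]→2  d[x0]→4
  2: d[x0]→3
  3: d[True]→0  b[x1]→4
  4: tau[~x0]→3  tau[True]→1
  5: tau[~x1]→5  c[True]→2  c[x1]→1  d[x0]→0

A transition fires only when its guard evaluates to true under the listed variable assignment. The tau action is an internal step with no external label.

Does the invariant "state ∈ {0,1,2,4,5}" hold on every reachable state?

Safe = {0,1,2,4,5}
Reachable = {0,2,3,5}
  0: safe
  2: safe
  3: ✗ unsafe
  5: safe
reach 3 via tau — violates

Answer: INVARIANT VIOLATED at state 3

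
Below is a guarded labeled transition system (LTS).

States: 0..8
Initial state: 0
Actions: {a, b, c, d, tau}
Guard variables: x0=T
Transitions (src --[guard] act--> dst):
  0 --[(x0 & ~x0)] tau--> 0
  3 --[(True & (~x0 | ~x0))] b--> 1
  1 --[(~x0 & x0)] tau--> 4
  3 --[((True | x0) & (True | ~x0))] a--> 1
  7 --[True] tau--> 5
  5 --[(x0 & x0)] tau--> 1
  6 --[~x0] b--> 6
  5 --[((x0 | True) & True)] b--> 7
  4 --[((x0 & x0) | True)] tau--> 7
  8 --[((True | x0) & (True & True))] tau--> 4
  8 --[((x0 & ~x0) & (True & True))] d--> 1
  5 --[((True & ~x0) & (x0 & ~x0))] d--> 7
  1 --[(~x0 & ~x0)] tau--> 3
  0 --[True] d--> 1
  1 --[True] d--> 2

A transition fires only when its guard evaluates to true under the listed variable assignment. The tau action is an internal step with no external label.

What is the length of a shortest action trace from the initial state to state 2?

BFS to 2:
  depth 0: {0}
  depth 1: {1}
  depth 2: {2}
2 enters at depth 2; path d·d

Answer: 2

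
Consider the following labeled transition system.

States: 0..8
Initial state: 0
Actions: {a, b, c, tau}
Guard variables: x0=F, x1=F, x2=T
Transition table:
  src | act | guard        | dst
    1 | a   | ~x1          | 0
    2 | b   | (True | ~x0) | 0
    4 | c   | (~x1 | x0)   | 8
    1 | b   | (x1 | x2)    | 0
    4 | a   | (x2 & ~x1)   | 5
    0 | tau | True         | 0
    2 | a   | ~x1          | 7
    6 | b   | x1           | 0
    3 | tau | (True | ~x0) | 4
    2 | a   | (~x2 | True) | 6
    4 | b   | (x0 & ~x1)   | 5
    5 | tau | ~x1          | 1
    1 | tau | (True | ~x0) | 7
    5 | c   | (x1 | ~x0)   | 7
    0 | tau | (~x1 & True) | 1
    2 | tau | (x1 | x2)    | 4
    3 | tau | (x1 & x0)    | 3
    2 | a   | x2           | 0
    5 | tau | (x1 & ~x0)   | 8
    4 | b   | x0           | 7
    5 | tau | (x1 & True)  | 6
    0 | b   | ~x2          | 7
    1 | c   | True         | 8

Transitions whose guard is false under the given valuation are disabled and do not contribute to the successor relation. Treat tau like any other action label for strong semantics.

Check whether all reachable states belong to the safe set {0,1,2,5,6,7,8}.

Inv-set: {0,1,2,5,6,7,8}
Reach set: {0,1,7,8}
  0: safe
  1: safe
  7: safe
  8: safe

Answer: INVARIANT HOLDS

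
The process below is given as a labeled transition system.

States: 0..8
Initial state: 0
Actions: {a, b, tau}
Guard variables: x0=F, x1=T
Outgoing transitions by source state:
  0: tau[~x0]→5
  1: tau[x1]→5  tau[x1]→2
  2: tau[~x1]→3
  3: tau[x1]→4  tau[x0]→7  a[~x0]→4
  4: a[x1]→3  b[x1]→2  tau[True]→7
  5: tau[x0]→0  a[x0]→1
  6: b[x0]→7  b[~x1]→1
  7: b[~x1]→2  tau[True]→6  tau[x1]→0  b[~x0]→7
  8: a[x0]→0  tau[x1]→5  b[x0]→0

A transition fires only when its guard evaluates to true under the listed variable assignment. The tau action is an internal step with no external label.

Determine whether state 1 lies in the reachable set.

12 transition(s) survive guard evaluation.
depth 0: {0}
depth 1: {5}  cumulative {0,5}
Reach set: {0,5}

Answer: UNREACHABLE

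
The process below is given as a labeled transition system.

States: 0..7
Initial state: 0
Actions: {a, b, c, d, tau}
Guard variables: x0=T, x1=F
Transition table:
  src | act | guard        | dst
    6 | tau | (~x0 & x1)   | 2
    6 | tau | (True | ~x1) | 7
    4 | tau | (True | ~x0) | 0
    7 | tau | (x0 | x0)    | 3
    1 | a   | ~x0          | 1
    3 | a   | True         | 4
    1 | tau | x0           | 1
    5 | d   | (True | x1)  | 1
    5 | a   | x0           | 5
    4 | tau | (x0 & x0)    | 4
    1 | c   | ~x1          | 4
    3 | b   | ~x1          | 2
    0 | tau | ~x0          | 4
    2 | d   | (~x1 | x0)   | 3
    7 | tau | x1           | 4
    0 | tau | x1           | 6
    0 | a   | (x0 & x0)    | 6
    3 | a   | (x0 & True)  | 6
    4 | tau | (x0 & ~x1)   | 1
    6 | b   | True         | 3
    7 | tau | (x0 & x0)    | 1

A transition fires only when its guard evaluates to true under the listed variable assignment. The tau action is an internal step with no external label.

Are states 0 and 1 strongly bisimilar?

Answer: NOT BISIMILAR

Analysis:
Compute ~ classes (split until stable):
  P[0] = {{0,1,2,3,4,5,6,7}}
  P[1] = {{0},{1},{2},{3},{4,7},{5},{6}}
  P[2] = {{0},{1},{2},{3},{4},{5},{6},{7}}
stable after 3 split(s): 8 block(s)
class of 0: {0}; class of 1: {1}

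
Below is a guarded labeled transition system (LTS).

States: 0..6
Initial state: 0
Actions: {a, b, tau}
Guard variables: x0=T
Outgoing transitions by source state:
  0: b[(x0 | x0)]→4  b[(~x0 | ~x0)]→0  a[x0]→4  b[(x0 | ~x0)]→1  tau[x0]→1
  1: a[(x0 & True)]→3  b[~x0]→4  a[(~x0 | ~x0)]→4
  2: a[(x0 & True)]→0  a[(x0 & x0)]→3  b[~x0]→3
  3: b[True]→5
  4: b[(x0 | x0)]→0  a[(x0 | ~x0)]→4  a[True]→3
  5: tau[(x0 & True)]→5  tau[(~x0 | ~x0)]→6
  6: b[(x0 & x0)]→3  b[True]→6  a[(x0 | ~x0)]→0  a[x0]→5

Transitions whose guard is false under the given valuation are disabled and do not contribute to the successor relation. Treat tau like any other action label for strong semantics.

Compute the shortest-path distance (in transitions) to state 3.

Answer: 2

Working:
Layered search for 3:
  depth 0: {0}
  depth 1: {1,4}
  depth 2: {3}
depth(3)=2, e.g. a·a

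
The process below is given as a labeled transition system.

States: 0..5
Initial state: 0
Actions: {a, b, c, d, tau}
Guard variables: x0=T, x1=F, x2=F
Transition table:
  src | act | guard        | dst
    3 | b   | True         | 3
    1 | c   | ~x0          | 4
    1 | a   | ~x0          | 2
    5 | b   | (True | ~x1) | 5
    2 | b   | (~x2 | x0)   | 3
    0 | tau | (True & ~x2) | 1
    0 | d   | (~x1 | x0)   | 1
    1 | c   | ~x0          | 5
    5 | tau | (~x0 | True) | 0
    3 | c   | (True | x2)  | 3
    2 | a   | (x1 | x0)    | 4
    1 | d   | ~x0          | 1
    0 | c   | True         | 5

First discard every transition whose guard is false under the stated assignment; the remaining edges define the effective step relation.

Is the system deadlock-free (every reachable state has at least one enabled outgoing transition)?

Answer: DEADLOCK at state 1

Working:
Reachable = {0,1,5}
  0: c→5  d→1  tau→1  [deg 3]
  1: ∅  [deadlock]
  5: b→5  tau→0  [deg 2]
Path to 1: tau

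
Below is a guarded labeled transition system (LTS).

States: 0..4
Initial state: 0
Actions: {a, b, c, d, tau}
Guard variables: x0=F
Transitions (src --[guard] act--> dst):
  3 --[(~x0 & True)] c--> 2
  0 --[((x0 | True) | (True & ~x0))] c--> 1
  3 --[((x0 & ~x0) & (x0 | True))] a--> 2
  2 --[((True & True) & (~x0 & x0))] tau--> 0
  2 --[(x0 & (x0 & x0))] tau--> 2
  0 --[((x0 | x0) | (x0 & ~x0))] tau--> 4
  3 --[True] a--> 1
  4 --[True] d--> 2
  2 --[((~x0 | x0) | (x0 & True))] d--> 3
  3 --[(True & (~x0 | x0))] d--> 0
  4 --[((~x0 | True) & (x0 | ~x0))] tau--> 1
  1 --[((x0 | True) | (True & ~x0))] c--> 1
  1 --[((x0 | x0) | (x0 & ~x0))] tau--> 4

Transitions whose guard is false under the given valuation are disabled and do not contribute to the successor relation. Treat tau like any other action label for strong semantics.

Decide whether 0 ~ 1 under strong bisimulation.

Refine partition for ~:
  P[0] = {{0,1,2,3,4}}
  P[1] = {{0,1},{2},{3},{4}}
4 equivalence class(es) (converged in 2)
[0]={0,1}  [1]={0,1}

Answer: BISIMILAR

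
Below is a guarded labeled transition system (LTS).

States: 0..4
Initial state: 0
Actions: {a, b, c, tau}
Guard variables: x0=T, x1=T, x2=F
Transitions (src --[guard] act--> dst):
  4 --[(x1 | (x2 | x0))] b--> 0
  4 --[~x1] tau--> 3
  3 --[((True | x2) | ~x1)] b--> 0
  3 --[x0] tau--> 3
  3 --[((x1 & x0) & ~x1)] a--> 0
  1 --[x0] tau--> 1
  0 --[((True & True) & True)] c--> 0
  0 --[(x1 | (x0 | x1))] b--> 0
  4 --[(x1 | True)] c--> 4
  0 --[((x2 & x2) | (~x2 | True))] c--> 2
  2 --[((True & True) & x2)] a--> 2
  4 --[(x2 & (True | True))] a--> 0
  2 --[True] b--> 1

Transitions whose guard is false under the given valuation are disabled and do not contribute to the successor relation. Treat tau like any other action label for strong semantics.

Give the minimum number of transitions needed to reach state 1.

Answer: 2

Trace:
Breadth-first toward 1:
  Layer 0: {0}
  Layer 1: {2}
  Layer 2: {1}
first hit 1 at d=2 via c·b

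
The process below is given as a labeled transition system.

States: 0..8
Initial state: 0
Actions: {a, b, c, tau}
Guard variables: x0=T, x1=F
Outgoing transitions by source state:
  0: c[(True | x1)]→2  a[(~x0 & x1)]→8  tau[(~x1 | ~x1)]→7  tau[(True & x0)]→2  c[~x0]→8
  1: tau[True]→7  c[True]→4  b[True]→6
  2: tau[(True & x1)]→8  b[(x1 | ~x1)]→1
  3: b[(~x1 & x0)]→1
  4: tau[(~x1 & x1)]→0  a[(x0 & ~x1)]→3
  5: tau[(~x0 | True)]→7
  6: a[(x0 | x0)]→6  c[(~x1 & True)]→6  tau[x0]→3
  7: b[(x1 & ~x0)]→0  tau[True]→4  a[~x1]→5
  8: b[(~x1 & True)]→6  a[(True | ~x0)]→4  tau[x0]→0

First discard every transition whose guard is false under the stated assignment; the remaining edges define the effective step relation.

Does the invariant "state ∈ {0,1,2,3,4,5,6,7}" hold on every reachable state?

Answer: INVARIANT HOLDS

Working:
Allowed set {0,1,2,3,4,5,6,7}
R = {0,1,2,3,4,5,6,7}
  0: ✓
  1: ✓
  2: ✓
  3: ✓
  4: ✓
  5: ✓
  6: ✓
  7: ✓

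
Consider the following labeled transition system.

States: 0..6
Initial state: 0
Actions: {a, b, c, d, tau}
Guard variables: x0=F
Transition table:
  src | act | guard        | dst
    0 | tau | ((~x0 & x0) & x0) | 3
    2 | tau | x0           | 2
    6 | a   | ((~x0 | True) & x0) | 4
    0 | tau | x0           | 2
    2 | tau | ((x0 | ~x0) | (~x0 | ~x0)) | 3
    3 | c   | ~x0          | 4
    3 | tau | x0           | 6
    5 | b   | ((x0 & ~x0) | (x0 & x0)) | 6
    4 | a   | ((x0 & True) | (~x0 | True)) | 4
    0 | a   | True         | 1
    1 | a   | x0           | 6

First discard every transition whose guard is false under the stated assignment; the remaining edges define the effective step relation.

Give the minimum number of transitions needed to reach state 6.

Answer: UNREACHABLE

Analysis:
Breadth-first toward 6:
  depth 0: {0}
  depth 1: {1}
6 never appears.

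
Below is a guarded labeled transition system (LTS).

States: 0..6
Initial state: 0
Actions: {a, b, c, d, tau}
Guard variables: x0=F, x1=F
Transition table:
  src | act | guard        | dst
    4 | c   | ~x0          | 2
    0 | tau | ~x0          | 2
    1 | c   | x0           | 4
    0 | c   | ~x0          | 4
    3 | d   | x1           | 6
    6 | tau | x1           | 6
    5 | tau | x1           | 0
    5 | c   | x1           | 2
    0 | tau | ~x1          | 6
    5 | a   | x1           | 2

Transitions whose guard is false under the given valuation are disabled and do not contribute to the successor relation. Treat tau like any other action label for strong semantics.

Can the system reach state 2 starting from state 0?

Answer: REACHABLE

Trace:
Guard filter leaves 4 enabled edge(s).
L0 = {0}
L1 = {2,4,6}  total {0,2,4,6}
R = {0,2,4,6}
trace reaching 2: tau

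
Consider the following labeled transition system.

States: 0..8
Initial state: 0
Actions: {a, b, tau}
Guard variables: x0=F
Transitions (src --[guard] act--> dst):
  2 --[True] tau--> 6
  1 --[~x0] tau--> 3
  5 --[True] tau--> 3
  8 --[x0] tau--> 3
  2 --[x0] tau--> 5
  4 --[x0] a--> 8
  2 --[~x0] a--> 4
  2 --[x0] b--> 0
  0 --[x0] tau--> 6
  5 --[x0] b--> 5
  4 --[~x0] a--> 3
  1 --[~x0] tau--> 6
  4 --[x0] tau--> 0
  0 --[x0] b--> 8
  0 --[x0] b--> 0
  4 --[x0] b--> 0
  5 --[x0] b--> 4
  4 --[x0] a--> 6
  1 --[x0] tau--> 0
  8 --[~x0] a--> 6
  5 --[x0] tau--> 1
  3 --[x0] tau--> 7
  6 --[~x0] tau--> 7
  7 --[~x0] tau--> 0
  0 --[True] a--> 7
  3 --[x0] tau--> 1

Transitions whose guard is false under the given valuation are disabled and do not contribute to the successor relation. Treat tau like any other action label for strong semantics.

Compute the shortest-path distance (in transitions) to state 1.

Answer: UNREACHABLE

Working:
Layered search for 1:
  Layer 0: {0}
  Layer 1: {7}
1 never appears.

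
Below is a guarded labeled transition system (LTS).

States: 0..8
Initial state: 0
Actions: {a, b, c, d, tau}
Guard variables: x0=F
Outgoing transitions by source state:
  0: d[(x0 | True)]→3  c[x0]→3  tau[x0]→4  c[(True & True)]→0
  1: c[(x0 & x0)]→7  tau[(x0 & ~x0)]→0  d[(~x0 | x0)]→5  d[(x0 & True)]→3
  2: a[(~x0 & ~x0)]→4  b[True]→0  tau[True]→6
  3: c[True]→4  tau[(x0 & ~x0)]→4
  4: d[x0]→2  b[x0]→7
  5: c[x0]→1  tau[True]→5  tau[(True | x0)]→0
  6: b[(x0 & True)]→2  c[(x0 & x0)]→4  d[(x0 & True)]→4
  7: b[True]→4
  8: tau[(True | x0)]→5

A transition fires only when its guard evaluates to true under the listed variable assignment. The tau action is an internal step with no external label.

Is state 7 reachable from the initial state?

After dropping false guards: 11 live edges.
depth 0: {0}
depth 1: {3}  now seen {0,3}
depth 2: {4}  now seen {0,3,4}
R = {0,3,4}

Answer: UNREACHABLE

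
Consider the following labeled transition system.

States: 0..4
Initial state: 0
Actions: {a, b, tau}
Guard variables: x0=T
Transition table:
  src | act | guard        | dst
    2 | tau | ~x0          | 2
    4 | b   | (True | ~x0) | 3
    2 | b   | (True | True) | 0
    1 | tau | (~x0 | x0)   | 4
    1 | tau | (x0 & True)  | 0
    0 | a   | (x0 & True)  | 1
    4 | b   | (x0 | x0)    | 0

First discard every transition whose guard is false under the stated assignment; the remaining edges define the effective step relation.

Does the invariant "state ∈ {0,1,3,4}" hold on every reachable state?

Answer: INVARIANT HOLDS

Trace:
Safe = {0,1,3,4}
Reachable = {0,1,3,4}
  0: ok
  1: ok
  3: ok
  4: ok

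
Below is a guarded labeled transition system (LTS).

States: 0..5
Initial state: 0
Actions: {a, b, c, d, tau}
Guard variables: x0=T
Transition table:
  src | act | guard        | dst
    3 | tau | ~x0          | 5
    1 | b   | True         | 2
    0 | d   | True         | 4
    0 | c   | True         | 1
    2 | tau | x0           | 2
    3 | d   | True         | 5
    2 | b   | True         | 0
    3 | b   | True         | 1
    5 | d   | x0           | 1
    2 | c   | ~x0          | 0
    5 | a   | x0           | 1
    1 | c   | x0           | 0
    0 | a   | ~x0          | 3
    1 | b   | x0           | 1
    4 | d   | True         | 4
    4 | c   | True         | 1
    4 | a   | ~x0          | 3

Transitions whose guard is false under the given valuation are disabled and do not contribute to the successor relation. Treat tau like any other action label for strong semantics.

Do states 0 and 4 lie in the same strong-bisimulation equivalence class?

Compute ~ classes (split until stable):
  round 0: {{0,1,2,3,4,5}}
  round 1: {{0,4},{1},{2},{3},{5}}
Fixed point at round 2; 5 class(es).
[0]={0,4}  [4]={0,4}

Answer: BISIMILAR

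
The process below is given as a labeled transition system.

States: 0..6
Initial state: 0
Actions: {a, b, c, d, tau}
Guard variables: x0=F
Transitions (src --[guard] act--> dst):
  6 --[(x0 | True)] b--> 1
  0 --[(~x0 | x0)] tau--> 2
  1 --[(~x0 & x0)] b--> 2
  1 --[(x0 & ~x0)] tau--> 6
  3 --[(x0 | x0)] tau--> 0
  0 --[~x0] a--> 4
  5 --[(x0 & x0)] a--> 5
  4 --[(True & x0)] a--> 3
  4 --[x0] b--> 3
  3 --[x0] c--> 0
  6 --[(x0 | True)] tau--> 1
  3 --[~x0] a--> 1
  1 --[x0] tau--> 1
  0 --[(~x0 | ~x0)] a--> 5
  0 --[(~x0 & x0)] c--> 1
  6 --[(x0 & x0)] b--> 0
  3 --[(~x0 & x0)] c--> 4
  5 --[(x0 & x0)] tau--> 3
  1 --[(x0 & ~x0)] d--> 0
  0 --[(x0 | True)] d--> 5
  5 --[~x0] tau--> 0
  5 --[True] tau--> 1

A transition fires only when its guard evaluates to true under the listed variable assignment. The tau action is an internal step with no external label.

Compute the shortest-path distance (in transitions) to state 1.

Answer: 2

Working:
Layered search for 1:
  L0 = {0}
  L1 = {2,4,5}
  L2 = {1}
1 enters at depth 2; path a·tau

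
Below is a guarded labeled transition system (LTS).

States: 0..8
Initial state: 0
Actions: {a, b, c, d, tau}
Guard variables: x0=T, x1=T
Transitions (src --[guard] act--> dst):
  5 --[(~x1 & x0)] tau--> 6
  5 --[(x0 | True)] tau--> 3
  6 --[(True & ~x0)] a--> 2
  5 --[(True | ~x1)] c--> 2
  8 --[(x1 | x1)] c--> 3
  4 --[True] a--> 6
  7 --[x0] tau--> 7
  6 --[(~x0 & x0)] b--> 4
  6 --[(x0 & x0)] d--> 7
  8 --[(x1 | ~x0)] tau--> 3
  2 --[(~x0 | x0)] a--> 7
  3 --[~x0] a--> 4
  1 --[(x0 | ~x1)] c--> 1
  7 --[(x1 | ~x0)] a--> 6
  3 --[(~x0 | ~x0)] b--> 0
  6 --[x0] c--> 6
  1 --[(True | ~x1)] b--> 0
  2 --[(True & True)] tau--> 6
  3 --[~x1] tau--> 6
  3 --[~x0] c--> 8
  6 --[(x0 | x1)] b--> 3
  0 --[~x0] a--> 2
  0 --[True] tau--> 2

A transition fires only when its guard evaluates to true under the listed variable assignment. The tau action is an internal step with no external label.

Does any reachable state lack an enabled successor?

Reach set: {0,2,3,6,7}
  0: tau→2  [1 out]
  2: a→7  tau→6  [2 out]
  3: ∅  [no exit]
  6: b→3  c→6  d→7  [3 out]
  7: a→6  tau→7  [2 out]
Path to 3: tau·tau·b

Answer: DEADLOCK at state 3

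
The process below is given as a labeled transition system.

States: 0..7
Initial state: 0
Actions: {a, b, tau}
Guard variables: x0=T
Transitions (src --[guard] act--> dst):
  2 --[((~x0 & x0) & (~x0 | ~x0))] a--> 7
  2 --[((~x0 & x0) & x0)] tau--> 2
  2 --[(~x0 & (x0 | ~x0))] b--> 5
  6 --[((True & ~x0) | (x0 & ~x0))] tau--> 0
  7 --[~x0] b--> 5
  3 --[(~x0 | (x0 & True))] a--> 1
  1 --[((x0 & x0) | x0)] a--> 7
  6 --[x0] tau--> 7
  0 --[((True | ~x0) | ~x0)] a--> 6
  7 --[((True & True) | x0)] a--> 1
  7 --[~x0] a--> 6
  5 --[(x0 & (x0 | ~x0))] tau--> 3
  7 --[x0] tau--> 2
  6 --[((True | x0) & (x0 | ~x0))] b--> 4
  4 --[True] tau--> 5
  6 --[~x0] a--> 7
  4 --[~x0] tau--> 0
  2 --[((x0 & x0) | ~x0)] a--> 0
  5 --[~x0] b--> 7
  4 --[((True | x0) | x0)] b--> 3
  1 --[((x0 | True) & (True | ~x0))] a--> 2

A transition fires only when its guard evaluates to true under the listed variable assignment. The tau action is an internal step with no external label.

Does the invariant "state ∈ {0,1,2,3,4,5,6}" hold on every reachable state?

Answer: INVARIANT VIOLATED at state 7

Working:
Inv-set: {0,1,2,3,4,5,6}
Reachable = {0,1,2,3,4,5,6,7}
  0: safe
  1: safe
  2: safe
  3: safe
  4: safe
  5: safe
  6: safe
  7: ✗ unsafe
reach 7 via a·tau — violates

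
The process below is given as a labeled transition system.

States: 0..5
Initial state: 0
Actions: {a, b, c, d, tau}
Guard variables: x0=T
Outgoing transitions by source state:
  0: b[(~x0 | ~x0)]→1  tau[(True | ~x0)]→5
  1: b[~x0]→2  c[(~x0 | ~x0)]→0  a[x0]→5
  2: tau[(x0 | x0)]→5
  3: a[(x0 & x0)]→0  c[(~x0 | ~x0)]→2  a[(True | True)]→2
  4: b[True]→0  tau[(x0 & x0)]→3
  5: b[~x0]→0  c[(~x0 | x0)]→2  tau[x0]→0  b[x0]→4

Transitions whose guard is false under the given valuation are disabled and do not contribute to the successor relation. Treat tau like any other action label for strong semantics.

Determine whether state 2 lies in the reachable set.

10 transition(s) survive guard evaluation.
Layer 0: {0}
Layer 1: {5}  total {0,5}
Layer 2: {2,4}  total {0,2,4,5}
Layer 3: {3}  total {0,2,3,4,5}
Reach set: {0,2,3,4,5}
trace reaching 2: tau·c

Answer: REACHABLE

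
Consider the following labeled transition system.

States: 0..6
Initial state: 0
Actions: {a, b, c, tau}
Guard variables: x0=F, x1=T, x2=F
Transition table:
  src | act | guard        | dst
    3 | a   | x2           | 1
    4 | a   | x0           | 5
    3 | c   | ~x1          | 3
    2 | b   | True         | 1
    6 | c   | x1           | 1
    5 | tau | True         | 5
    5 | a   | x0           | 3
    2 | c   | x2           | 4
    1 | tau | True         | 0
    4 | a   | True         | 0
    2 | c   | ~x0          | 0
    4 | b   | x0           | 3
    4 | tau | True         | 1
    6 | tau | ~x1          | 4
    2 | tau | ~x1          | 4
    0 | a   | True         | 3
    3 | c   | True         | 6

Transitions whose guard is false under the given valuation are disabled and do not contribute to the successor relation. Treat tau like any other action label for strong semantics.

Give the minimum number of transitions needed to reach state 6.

Layered search for 6:
  Layer 0: {0}
  Layer 1: {3}
  Layer 2: {6}
first hit 6 at d=2 via a·c

Answer: 2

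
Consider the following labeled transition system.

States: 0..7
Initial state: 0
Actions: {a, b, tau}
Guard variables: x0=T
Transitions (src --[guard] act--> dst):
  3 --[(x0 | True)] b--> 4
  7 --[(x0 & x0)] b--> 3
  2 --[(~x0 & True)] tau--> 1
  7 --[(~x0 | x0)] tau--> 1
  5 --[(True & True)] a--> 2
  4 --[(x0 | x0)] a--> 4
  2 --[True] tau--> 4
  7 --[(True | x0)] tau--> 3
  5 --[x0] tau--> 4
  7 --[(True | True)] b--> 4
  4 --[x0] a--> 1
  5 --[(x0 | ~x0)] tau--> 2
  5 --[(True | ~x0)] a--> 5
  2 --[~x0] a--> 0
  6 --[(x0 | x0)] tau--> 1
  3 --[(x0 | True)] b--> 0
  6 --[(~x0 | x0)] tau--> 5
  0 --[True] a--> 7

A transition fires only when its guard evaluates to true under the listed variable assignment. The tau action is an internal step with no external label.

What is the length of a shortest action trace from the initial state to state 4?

Answer: 2

Trace:
Breadth-first toward 4:
  depth 0: {0}
  depth 1: {7}
  depth 2: {1,3,4}
depth(4)=2, e.g. a·b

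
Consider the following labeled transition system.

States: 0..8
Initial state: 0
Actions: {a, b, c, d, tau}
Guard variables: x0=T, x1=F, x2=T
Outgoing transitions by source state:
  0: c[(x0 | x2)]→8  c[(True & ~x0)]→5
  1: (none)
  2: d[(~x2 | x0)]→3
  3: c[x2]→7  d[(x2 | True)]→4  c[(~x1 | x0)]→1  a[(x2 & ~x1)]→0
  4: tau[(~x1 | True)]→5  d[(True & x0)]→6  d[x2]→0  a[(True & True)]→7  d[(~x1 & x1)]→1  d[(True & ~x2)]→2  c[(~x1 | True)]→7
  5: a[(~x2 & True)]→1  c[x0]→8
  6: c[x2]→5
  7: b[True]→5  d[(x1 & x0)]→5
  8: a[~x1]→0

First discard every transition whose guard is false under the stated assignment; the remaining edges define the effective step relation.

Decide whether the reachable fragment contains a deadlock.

Answer: DEADLOCK-FREE

Trace:
Reach set: {0,8}
  0: c→8  [deg 1]
  8: a→0  [deg 1]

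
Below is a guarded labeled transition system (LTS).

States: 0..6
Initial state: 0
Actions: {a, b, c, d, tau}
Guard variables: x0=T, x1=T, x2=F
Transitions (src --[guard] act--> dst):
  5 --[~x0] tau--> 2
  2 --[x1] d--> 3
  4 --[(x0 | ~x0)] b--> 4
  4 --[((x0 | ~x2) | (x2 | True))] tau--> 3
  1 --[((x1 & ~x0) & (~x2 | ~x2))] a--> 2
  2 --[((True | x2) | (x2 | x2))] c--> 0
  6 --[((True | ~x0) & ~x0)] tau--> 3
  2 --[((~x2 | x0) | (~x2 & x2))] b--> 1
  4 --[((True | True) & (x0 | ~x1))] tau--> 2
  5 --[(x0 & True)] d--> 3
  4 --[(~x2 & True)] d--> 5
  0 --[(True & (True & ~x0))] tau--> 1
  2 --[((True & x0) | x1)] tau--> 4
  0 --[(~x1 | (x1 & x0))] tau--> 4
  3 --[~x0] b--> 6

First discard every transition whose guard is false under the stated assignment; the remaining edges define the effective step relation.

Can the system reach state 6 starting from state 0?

Answer: UNREACHABLE

Analysis:
10 transition(s) survive guard evaluation.
depth 0: {0}
depth 1: {4}  cumulative {0,4}
depth 2: {2,3,5}  cumulative {0,2,3,4,5}
depth 3: {1}  cumulative {0,1,2,3,4,5}
R = {0,1,2,3,4,5}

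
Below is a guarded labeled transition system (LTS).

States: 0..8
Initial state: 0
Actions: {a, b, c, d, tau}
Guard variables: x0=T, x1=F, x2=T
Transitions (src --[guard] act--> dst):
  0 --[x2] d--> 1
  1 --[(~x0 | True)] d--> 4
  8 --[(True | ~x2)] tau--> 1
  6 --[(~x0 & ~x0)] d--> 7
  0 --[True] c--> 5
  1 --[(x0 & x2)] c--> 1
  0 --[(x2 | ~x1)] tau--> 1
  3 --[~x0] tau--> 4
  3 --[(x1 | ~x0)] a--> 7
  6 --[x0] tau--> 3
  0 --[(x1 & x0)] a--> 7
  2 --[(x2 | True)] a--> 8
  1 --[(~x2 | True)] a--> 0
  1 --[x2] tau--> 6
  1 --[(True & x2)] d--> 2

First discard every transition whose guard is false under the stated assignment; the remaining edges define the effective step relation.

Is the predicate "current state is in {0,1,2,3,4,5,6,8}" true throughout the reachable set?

Safe = {0,1,2,3,4,5,6,8}
Reach set: {0,1,2,3,4,5,6,8}
  0: safe
  1: safe
  2: safe
  3: safe
  4: safe
  5: safe
  6: safe
  8: safe

Answer: INVARIANT HOLDS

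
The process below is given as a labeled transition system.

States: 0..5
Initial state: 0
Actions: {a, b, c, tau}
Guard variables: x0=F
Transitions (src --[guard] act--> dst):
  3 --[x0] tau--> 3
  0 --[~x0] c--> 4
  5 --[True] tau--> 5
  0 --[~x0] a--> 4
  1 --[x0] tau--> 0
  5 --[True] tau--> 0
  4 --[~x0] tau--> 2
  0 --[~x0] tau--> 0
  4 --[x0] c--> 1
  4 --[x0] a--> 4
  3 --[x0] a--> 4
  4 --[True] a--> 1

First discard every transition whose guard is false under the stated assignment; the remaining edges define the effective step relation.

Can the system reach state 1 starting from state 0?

Answer: REACHABLE

Analysis:
7 transition(s) survive guard evaluation.
L0 = {0}
L1 = {4}  total {0,4}
L2 = {1,2}  total {0,1,2,4}
Reachable = {0,1,2,4}
Path to 1: c·a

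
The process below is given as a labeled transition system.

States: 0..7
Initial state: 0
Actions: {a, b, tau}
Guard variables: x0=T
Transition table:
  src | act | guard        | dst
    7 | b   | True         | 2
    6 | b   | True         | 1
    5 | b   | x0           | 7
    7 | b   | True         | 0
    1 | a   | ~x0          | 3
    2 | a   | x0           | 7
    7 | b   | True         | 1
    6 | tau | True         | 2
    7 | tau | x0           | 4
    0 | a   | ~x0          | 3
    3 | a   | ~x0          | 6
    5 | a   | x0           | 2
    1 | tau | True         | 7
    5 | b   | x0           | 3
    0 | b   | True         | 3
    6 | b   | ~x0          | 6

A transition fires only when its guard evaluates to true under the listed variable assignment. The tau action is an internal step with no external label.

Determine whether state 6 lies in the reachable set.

Answer: UNREACHABLE

Working:
12 transition(s) survive guard evaluation.
Layer 0: {0}
Layer 1: {3}  total {0,3}
R = {0,3}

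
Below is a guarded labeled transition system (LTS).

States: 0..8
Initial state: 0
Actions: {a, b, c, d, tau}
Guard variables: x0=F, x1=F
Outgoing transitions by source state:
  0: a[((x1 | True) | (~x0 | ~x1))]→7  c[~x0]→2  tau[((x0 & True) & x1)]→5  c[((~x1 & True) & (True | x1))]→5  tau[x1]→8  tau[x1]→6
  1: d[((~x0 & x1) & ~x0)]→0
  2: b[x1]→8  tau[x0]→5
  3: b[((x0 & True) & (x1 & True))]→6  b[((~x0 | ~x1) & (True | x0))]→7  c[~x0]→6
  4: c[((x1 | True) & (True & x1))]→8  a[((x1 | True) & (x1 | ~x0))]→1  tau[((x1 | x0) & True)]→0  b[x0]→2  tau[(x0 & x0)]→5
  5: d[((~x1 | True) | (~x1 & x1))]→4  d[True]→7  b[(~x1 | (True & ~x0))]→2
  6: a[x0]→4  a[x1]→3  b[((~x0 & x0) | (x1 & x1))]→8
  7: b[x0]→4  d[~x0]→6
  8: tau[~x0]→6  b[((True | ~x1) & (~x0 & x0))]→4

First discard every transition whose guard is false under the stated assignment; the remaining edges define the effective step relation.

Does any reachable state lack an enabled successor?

Answer: DEADLOCK at state 1

Analysis:
Reachable = {0,1,2,4,5,6,7}
  0: a→7  c→2  c→5  [deg 3]
  1: ∅  [no exit]
  2: ∅  [no exit]
  4: a→1  [deg 1]
  5: b→2  d→4  d→7  [deg 3]
  6: ∅  [no exit]
  7: d→6  [deg 1]
witness 1: c·d·a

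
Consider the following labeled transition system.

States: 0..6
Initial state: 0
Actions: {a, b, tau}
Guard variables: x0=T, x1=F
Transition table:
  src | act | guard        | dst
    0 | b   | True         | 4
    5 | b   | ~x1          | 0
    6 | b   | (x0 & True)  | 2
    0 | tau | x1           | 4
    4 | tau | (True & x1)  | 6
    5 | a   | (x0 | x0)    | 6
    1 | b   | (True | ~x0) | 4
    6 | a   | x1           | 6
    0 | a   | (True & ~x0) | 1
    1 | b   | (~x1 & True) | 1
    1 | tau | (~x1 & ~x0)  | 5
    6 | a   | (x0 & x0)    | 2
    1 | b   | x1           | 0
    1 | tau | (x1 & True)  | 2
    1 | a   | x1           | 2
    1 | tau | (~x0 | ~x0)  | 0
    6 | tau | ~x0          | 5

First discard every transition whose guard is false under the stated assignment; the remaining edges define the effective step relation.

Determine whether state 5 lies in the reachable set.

Answer: UNREACHABLE

Trace:
After dropping false guards: 7 live edges.
L0 = {0}
L1 = {4}  cumulative {0,4}
R = {0,4}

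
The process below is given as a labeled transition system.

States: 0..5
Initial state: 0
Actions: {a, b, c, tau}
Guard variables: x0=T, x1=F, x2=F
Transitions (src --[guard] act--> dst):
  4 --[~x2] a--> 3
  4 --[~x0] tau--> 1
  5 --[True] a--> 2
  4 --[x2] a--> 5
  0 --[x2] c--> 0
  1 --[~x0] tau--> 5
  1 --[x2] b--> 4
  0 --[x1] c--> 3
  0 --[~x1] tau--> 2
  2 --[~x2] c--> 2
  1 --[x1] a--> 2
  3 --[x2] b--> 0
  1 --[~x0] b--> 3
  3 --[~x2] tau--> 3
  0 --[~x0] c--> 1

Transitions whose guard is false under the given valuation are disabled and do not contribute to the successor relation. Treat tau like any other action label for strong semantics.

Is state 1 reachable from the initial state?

After dropping false guards: 5 live edges.
Layer 0: {0}
Layer 1: {2}  now seen {0,2}
Reachable = {0,2}

Answer: UNREACHABLE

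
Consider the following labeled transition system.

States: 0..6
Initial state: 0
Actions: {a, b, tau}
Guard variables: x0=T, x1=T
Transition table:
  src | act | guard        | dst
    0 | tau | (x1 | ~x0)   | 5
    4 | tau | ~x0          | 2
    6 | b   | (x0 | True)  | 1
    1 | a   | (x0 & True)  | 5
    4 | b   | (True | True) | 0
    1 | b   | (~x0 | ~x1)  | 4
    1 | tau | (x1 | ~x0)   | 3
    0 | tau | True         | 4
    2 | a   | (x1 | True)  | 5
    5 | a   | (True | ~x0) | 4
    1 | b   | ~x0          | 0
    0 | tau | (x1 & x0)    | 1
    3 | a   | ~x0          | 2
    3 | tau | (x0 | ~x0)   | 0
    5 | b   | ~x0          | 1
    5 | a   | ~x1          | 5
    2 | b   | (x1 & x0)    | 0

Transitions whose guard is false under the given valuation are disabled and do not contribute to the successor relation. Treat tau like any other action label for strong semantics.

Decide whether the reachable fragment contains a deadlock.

Reachable = {0,1,3,4,5}
  0: tau→1  tau→4  tau→5  [3 out]
  1: a→5  tau→3  [2 out]
  3: tau→0  [1 out]
  4: b→0  [1 out]
  5: a→4  [1 out]

Answer: DEADLOCK-FREE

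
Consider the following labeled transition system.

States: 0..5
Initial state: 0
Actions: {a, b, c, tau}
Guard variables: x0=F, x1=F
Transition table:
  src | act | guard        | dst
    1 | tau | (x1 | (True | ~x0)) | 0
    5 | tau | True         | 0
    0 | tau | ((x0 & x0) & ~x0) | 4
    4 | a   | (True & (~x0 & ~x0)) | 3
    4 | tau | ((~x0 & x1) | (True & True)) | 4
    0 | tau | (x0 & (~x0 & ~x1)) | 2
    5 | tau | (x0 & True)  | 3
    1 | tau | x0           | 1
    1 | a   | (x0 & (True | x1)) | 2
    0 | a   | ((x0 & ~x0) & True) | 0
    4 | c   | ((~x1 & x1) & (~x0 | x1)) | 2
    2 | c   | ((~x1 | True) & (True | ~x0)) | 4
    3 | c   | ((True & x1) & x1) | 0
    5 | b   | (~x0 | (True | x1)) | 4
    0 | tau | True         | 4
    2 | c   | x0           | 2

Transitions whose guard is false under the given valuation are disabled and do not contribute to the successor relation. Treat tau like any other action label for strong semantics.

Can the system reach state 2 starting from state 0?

After dropping false guards: 7 live edges.
Layer 0: {0}
Layer 1: {4}  cumulative {0,4}
Layer 2: {3}  cumulative {0,3,4}
Reachable = {0,3,4}

Answer: UNREACHABLE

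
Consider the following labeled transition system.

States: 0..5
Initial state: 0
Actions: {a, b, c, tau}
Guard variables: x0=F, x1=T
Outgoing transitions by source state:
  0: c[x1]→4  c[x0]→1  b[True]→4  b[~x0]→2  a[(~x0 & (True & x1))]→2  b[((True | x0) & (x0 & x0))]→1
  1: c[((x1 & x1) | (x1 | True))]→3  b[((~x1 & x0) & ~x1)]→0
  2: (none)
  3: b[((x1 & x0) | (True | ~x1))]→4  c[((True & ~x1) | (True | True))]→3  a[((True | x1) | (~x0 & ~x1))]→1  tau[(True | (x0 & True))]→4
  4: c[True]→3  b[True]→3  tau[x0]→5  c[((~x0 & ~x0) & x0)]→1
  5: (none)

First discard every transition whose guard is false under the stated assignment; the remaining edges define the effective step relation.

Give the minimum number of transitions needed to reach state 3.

BFS to 3:
  depth 0: {0}
  depth 1: {2,4}
  depth 2: {3}
first hit 3 at d=2 via b·b

Answer: 2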